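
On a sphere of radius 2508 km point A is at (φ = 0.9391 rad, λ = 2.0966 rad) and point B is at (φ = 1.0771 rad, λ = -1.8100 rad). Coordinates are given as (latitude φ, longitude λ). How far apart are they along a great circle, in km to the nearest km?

Let φ₁ = 0.9391 rad, φ₂ = 1.0771 rad, and Δλ = 2.3766 rad.
cos c = sin φ₁ sin φ₂ + cos φ₁ cos φ₂ cos Δλ = (0.8070)(0.8806) + (0.5905)(0.4739)(-0.7214) = 0.50879,
so c = arccos(0.50879) = 1.03702 rad.
Distance = R·c = 2508 × 1.0370 ≈ 2601 km.

2601 km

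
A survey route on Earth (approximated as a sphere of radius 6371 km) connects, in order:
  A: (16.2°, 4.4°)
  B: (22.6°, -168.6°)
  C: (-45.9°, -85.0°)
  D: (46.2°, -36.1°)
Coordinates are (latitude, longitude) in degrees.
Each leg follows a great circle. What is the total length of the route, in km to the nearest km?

38254 km

Leg A→B: central angle 2.4539 rad, distance 15634.0 km.
Leg B→C: central angle 1.7766 rad, distance 11318.7 km.
Leg C→D: central angle 1.7739 rad, distance 11301.3 km.
Total: 15634.0 + 11318.7 + 11301.3 ≈ 38254 km.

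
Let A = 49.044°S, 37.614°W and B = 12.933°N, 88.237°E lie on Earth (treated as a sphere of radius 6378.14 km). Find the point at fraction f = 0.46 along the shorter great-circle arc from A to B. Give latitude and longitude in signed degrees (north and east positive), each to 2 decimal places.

The central angle between A and B is δ = 2.1450 rad.
With f = 0.46, the slerp weights are sin((1−f)δ)/sin δ = 1.0911 and sin(fδ)/sin δ = 0.9936.
Weighted sum of the unit vectors: (1.0911)·(0.5192,-0.4001,-0.7552) + (0.9936)·(0.0300,0.9742,0.2238) = (0.5963, 0.5314, -0.6017).
Converting back: φ = atan2(z, √(x²+y²)) = -36.99°, λ = atan2(y, x) = 41.70°.

-36.99°, 41.70°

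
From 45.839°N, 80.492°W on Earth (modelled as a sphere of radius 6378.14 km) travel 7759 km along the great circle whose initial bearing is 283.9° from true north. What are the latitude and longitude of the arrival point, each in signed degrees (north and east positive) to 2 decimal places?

Angular distance δ = d/R = 7759/6378.14 = 1.21650 rad; initial bearing θ = 4.9550 rad.
sin φ₂ = sin φ₁ cos δ + cos φ₁ sin δ cos θ = (0.7174)(0.3469) + (0.6967)(0.9379)(0.2402) = 0.4059, so φ₂ = 23.94°.
Δλ = atan2(sin θ sin δ cos φ₁, cos δ − sin φ₁ sin φ₂) = atan2(-0.6343, 0.0558) = -84.974°.
λ₂ = -80.492° − 84.974° = -165.47°.

23.94°, -165.47°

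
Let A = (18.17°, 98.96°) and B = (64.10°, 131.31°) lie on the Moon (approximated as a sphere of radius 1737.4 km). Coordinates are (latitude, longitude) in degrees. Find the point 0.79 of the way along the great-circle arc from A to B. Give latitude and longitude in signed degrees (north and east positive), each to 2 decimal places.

The central angle between A and B is δ = 0.8878 rad.
With f = 0.79, the slerp weights are sin((1−f)δ)/sin δ = 0.2390 and sin(fδ)/sin δ = 0.8319.
Weighted sum of the unit vectors: (0.2390)·(-0.1480,0.9385,0.3118) + (0.8319)·(-0.2883,0.3281,0.8996) = (-0.2752, 0.4972, 0.8228).
Converting back: φ = atan2(z, √(x²+y²)) = 55.37°, λ = atan2(y, x) = 118.97°.

55.37°, 118.97°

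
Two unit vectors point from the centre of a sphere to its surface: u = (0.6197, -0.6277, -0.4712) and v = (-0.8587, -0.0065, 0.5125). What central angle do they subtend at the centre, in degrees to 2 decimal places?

u·v = -0.7695; |u| = 1.0000, |v| = 1.0000.
cos θ = (u·v)/(|u||v|) = -0.7695, so θ = 140.31°.

140.31°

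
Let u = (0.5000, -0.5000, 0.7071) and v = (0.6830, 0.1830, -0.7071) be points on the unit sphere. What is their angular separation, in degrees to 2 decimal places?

104.48°

u·v = -0.2500; |u| = 1.0000, |v| = 1.0000.
cos θ = (u·v)/(|u||v|) = -0.2500, so θ = 104.48°.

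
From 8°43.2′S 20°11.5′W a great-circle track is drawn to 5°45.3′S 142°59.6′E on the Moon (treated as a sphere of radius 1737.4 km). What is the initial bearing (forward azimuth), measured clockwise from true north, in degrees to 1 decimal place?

With φ₁ = -0.1522, φ₂ = -0.1004, Δλ = 2.8481 rad, the forward-azimuth formula gives
θ = atan2( sin Δλ cos φ₂ , cos φ₁ sin φ₂ − sin φ₁ cos φ₂ cos Δλ ) = atan2(0.2878, -0.2435) = 130.23°.
So the initial bearing is 130.2°.

130.2°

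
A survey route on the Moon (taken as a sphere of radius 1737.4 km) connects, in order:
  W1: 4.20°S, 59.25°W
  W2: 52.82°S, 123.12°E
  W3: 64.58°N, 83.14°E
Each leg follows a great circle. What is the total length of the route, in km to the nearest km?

7409 km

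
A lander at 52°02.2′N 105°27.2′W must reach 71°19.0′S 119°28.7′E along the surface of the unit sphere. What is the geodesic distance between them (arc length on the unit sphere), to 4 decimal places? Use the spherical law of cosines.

Let φ₁ = 0.9082 rad, φ₂ = -1.2447 rad, and Δλ = -2.3574 rad.
cos c = sin φ₁ sin φ₂ + cos φ₁ cos φ₂ cos Δλ = (0.7884)(-0.9473) + (0.6152)(0.3203)(-0.7079) = -0.88637,
so c = arccos(-0.88637) = 2.66023 rad.
On the unit sphere the arc length equals the central angle: 2.6602.

2.6602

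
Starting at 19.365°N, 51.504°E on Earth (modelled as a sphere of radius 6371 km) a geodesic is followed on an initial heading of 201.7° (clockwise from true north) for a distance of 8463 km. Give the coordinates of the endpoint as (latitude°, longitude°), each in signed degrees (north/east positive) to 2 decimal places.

Angular distance δ = d/R = 8463/6371 = 1.32836 rad; initial bearing θ = 3.5203 rad.
sin φ₂ = sin φ₁ cos δ + cos φ₁ sin δ cos θ = (0.3316)(0.2401) + (0.9434)(0.9708)(-0.9291) = -0.7713, so φ₂ = -50.47°.
Δλ = atan2(sin θ sin δ cos φ₁, cos δ − sin φ₁ sin φ₂) = atan2(-0.3386, 0.4958) = -34.331°.
λ₂ = 51.504° − 34.331° = 17.17°.

-50.47°, 17.17°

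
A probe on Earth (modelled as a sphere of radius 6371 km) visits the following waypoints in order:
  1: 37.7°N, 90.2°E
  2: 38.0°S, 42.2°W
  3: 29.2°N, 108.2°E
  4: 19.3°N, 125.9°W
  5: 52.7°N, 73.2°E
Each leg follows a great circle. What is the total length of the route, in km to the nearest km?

56896 km

Leg 1→2: central angle 2.4930 rad, distance 15882.7 km.
Leg 2→3: central angle 2.6870 rad, distance 17119.1 km.
Leg 3→4: central angle 1.8985 rad, distance 12095.2 km.
Leg 4→5: central angle 1.8520 rad, distance 11799.2 km.
Total: 15882.7 + 17119.1 + 12095.2 + 11799.2 ≈ 56896 km.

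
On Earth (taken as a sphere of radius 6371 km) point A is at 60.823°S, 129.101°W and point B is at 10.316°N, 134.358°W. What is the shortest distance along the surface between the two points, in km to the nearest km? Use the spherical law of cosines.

7924 km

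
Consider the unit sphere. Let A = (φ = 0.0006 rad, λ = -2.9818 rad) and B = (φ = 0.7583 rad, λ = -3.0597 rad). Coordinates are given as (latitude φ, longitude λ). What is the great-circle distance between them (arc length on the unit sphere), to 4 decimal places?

0.7609

With latitudes φ₁ = 0.034°, φ₂ = 43.447° and longitude difference Δλ = -4.463°:
cos c = sin φ₁ sin φ₂ + cos φ₁ cos φ₂ cos Δλ = (0.0006)(0.6877) + (1.0000)(0.7260)(0.9970) = 0.72422,
so c = arccos(0.72422) = 0.76090 rad.
On the unit sphere the arc length equals the central angle: 0.7609.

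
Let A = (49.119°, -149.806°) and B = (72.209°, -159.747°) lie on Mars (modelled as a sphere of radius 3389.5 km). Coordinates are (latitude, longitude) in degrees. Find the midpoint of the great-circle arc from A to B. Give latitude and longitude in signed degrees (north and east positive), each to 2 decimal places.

60.74°, -152.97°

The central angle between A and B is δ = 0.4106 rad.
With f = 0.5, the slerp weights are sin((1−f)δ)/sin δ = 0.5107 and sin(fδ)/sin δ = 0.5107.
Weighted sum of the unit vectors: (0.5107)·(-0.5657,-0.3292,0.7561) + (0.5107)·(-0.2867,-0.1058,0.9522) = (-0.4353, -0.2221, 0.8724).
Converting back: φ = atan2(z, √(x²+y²)) = 60.74°, λ = atan2(y, x) = -152.97°.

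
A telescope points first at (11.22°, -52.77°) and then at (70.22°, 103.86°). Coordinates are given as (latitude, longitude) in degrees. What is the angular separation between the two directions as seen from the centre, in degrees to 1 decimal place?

In radians: φ₁ = 0.1958, φ₂ = 1.2256, Δλ = 156.630° = 2.7337 rad.
cos c = sin φ₁ sin φ₂ + cos φ₁ cos φ₂ cos Δλ = (0.1946)(0.9410) + (0.9809)(0.3384)(-0.9180) = -0.12161,
so c = arccos(-0.12161) = 1.69271 rad.
So the angular separation is 97.0°.

97.0°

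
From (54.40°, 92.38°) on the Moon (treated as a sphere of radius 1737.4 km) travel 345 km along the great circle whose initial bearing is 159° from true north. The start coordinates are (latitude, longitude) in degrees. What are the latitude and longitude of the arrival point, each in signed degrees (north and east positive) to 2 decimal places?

Angular distance δ = d/R = 345/1737.4 = 0.19857 rad; initial bearing θ = 2.7751 rad.
sin φ₂ = sin φ₁ cos δ + cos φ₁ sin δ cos θ = (0.8131)(0.9803) + (0.5821)(0.1973)(-0.9336) = 0.6899, so φ₂ = 43.62°.
Δλ = atan2(sin θ sin δ cos φ₁, cos δ − sin φ₁ sin φ₂) = atan2(0.0412, 0.4194) = 5.604°.
λ₂ = 92.380° + 5.604° = 97.98°.

43.62°, 97.98°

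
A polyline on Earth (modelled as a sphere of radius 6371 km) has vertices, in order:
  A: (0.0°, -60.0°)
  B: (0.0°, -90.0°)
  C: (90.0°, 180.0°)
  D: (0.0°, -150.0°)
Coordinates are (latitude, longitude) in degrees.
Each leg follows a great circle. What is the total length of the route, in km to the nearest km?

23351 km

Leg A→B: central angle 0.5236 rad, distance 3335.8 km.
Leg B→C: central angle 1.5708 rad, distance 10007.5 km.
Leg C→D: central angle 1.5708 rad, distance 10007.5 km.
Total: 3335.8 + 10007.5 + 10007.5 ≈ 23351 km.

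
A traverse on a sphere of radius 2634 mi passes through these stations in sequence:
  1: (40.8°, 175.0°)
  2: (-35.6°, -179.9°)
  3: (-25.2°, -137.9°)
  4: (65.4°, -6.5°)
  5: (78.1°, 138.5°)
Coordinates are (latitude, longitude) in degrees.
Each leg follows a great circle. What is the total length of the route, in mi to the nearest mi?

Leg 1→2: central angle 1.3359 rad, distance 3518.9 mi.
Leg 2→3: central angle 0.6524 rad, distance 1718.6 mi.
Leg 3→4: central angle 2.2604 rad, distance 5953.9 mi.
Leg 4→5: central angle 0.6105 rad, distance 1608.0 mi.
Total: 3518.9 + 1718.6 + 5953.9 + 1608.0 ≈ 12799 mi.

12799 mi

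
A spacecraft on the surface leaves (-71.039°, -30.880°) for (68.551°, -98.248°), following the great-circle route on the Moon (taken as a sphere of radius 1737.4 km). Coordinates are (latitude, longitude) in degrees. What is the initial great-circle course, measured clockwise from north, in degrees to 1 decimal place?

With φ₁ = -1.2399, φ₂ = 1.1964, Δλ = -1.1758 rad, the forward-azimuth formula gives
θ = atan2( sin Δλ cos φ₂ , cos φ₁ sin φ₂ − sin φ₁ cos φ₂ cos Δλ ) = atan2(-0.3375, 0.4355) = -37.78°.
Adding 360° brings this into [0°, 360°): 322.2°.

322.2°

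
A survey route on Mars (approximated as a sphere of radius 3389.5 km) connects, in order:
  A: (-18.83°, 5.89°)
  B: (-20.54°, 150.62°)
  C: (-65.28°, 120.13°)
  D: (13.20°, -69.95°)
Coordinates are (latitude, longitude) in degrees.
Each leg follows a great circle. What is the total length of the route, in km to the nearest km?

Leg A→B: central angle 2.2273 rad, distance 7549.5 km.
Leg B→C: central angle 0.8551 rad, distance 2898.3 km.
Leg C→D: central angle 2.2247 rad, distance 7540.6 km.
Total: 7549.5 + 2898.3 + 7540.6 ≈ 17988 km.

17988 km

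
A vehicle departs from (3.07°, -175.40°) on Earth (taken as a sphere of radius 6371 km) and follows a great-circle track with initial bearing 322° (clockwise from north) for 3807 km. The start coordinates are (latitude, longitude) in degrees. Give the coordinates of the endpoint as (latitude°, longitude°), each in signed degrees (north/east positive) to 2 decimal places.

Angular distance δ = d/R = 3807/6371 = 0.59755 rad; initial bearing θ = 5.6200 rad.
sin φ₂ = sin φ₁ cos δ + cos φ₁ sin δ cos θ = (0.0536)(0.8267) + (0.9986)(0.5626)(0.7880) = 0.4870, so φ₂ = 29.14°.
Δλ = atan2(sin θ sin δ cos φ₁, cos δ − sin φ₁ sin φ₂) = atan2(-0.3459, 0.8006) = -23.365°.
λ₂ = -175.400° − 23.365° = -198.77° → 161.23° after wrapping to (−180°, 180°].

29.14°, 161.23°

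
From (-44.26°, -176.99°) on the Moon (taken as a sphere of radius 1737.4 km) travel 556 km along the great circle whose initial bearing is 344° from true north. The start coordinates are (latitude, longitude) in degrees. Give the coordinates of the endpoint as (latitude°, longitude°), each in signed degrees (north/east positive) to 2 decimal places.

-26.48°, 177.45°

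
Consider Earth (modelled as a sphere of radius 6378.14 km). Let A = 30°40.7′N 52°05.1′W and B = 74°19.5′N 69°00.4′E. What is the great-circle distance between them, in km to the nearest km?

Let φ₁ = 0.5354 rad, φ₂ = 1.2972 rad, and Δλ = 2.1134 rad.
cos c = sin φ₁ sin φ₂ + cos φ₁ cos φ₂ cos Δλ = (0.5102)(0.9628) + (0.8600)(0.2702)(-0.5164) = 0.37125,
so c = arccos(0.37125) = 1.19045 rad.
Distance = R·c = 6378.14 × 1.1904 ≈ 7593 km.

7593 km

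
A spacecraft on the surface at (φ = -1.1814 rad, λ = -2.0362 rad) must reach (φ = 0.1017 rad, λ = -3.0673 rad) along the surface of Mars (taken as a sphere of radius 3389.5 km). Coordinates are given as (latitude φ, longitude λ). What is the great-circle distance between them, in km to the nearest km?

4984 km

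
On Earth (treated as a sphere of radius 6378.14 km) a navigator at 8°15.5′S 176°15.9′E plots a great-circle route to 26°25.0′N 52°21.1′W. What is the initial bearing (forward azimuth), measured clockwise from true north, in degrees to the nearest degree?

With φ₁ = -0.1441, φ₂ = 0.4611, Δλ = 2.2931 rad, the forward-azimuth formula gives
θ = atan2( sin Δλ cos φ₂ , cos φ₁ sin φ₂ − sin φ₁ cos φ₂ cos Δλ ) = atan2(0.6720, 0.3552) = 62.14°.
So the initial bearing is 62°.

62°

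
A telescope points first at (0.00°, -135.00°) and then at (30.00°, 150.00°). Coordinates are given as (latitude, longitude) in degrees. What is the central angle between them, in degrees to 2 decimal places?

In radians: φ₁ = 0.0000, φ₂ = 0.5236, Δλ = -75.000° = -1.3090 rad.
Haversine: a = sin²(Δφ/2) + cos φ₁ cos φ₂ sin²(Δλ/2) = 0.0670 + (1.0000)(0.8660)(0.3706) = 0.38793.
Central angle c = 2·arcsin(√a) = 1.34473 rad.
So the angular separation is 77.05°.

77.05°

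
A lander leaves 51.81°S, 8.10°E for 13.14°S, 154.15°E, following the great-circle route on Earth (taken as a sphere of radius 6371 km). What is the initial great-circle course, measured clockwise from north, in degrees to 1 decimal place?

145.0°

Δλ = 146.050° = 2.5491 rad.
y = sin Δλ · cos φ₂ = (0.5585)(0.9738) = 0.5438
x = cos φ₁ sin φ₂ − sin φ₁ cos φ₂ cos Δλ = (0.6183)(-0.2273) − (-0.7860)(0.9738)(-0.8295) = -0.7755
θ = atan2(y, x) = 144.96°, so the bearing is 145.0°.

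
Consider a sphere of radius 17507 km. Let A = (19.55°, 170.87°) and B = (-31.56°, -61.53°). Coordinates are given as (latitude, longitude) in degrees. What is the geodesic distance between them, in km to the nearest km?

Let φ₁ = 0.3412 rad, φ₂ = -0.5508 rad, and Δλ = 2.2270 rad.
cos c = sin φ₁ sin φ₂ + cos φ₁ cos φ₂ cos Δλ = (0.3346)(-0.5234) + (0.9423)(0.8521)(-0.6101) = -0.66507,
so c = arccos(-0.66507) = 2.29838 rad.
Distance = R·c = 17507 × 2.2984 ≈ 40238 km.

40238 km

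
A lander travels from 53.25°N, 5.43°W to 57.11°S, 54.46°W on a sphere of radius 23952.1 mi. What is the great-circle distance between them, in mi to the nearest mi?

49067 mi

With latitudes φ₁ = 53.250°, φ₂ = -57.110° and longitude difference Δλ = -49.030°:
cos c = sin φ₁ sin φ₂ + cos φ₁ cos φ₂ cos Δλ = (0.8013)(-0.8397) + (0.5983)(0.5430)(0.6557) = -0.45979,
so c = arccos(-0.45979) = 2.04856 rad.
Distance = R·c = 23952.1 × 2.0486 ≈ 49067 mi.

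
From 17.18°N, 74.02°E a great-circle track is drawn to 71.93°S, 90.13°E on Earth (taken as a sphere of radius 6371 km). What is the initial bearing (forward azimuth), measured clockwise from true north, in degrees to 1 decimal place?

175.1°

With φ₁ = 0.2998, φ₂ = -1.2554, Δλ = 0.2812 rad, the forward-azimuth formula gives
θ = atan2( sin Δλ cos φ₂ , cos φ₁ sin φ₂ − sin φ₁ cos φ₂ cos Δλ ) = atan2(0.0861, -0.9963) = 175.06°.
So the initial bearing is 175.1°.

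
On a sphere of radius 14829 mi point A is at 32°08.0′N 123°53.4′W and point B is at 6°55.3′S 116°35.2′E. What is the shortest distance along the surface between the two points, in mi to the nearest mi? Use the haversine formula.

30690 mi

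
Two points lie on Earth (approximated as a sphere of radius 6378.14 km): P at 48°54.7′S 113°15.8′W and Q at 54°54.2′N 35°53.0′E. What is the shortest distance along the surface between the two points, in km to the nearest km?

Let φ₁ = -0.8537 rad, φ₂ = 0.9582 rad, and Δλ = 2.6031 rad.
cos c = sin φ₁ sin φ₂ + cos φ₁ cos φ₂ cos Δλ = (-0.7537)(0.8182) + (0.6572)(0.5750)(-0.8585) = -0.94106,
so c = arccos(-0.94106) = 2.79655 rad.
Distance = R·c = 6378.14 × 2.7966 ≈ 17837 km.

17837 km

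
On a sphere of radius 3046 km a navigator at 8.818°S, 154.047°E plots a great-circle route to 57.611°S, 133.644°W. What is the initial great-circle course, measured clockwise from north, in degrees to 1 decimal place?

With φ₁ = -0.1539, φ₂ = -1.0055, Δλ = 1.2620 rad, the forward-azimuth formula gives
θ = atan2( sin Δλ cos φ₂ , cos φ₁ sin φ₂ − sin φ₁ cos φ₂ cos Δλ ) = atan2(0.5103, -0.8095) = 147.77°.
So the initial bearing is 147.8°.

147.8°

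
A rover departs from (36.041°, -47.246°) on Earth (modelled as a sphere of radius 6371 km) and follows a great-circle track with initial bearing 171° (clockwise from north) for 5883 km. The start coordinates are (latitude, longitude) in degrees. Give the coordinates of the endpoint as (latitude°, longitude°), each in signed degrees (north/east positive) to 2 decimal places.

Angular distance δ = d/R = 5883/6371 = 0.92340 rad; initial bearing θ = 2.9845 rad.
sin φ₂ = sin φ₁ cos δ + cos φ₁ sin δ cos θ = (0.5884)(0.6031) + (0.8086)(0.7977)(-0.9877) = -0.2822, so φ₂ = -16.39°.
Δλ = atan2(sin θ sin δ cos φ₁, cos δ − sin φ₁ sin φ₂) = atan2(0.1009, 0.7691) = 7.473°.
λ₂ = -47.246° + 7.473° = -39.77°.

-16.39°, -39.77°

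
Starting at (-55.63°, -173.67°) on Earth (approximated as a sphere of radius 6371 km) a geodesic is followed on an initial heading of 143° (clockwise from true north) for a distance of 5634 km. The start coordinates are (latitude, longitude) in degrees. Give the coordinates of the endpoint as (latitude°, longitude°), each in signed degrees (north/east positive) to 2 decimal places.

-60.68°, -65.58°

Angular distance δ = d/R = 5634/6371 = 0.88432 rad; initial bearing θ = 2.4958 rad.
sin φ₂ = sin φ₁ cos δ + cos φ₁ sin δ cos θ = (-0.8254)(0.6338) + (0.5645)(0.7735)(-0.7986) = -0.8719, so φ₂ = -60.68°.
Δλ = atan2(sin θ sin δ cos φ₁, cos δ − sin φ₁ sin φ₂) = atan2(0.2628, -0.0858) = 108.091°.
λ₂ = -173.670° + 108.091° = -65.58°.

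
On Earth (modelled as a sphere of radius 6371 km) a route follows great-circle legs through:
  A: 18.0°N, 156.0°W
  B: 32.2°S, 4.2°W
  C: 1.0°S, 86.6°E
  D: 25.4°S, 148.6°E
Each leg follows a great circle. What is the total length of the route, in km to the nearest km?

33970 km

Leg A→B: central angle 2.6340 rad, distance 16781.3 km.
Leg B→C: central angle 1.5733 rad, distance 10023.6 km.
Leg C→D: central angle 1.1246 rad, distance 7165.0 km.
Total: 16781.3 + 10023.6 + 7165.0 ≈ 33970 km.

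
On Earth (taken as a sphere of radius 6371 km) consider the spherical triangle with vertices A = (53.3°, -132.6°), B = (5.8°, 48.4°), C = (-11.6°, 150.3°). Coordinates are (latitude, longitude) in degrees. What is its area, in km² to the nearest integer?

104994948 km²

Side lengths (central angles): a = 1.7939, b = 1.6013, c = 2.1100 rad; semiperimeter s = 2.7526.
By l'Huilier's theorem, tan(E/4) = √[tan(s/2) tan((s−a)/2) tan((s−b)/2) tan((s−c)/2)], giving spherical excess E = 2.5867 rad.
Area = E·R² = 2.5867 × (6371)² ≈ 104994948 km².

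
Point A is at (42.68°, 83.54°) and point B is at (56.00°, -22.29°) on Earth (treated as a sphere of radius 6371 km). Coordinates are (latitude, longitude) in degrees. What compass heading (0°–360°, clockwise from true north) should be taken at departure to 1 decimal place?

323.0°

Δλ = -105.830° = -1.8471 rad.
y = sin Δλ · cos φ₂ = (-0.9621)(0.5592) = -0.5380
x = cos φ₁ sin φ₂ − sin φ₁ cos φ₂ cos Δλ = (0.7352)(0.8290) − (0.6779)(0.5592)(-0.2728) = 0.7129
θ = atan2(y, x) = -37.04°; adding 360° gives 323.0°.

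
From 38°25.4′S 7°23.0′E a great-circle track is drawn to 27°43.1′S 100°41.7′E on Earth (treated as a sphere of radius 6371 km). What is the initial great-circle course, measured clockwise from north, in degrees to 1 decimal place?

114.1°

Δλ = 93.312° = 1.6286 rad.
y = sin Δλ · cos φ₂ = (0.9983)(0.8852) = 0.8838
x = cos φ₁ sin φ₂ − sin φ₁ cos φ₂ cos Δλ = (0.7834)(-0.4651) − (-0.6215)(0.8852)(-0.0578) = -0.3962
θ = atan2(y, x) = 114.15°, so the bearing is 114.1°.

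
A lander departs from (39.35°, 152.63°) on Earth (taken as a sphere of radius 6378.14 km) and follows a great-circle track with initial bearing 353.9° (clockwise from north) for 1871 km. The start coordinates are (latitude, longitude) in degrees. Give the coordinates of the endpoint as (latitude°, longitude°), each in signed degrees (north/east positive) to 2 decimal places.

Angular distance δ = d/R = 1871/6378.14 = 0.29335 rad; initial bearing θ = 6.1767 rad.
sin φ₂ = sin φ₁ cos δ + cos φ₁ sin δ cos θ = (0.6341)(0.9573) + (0.7733)(0.2892)(0.9943) = 0.8293, so φ₂ = 56.03°.
Δλ = atan2(sin θ sin δ cos φ₁, cos δ − sin φ₁ sin φ₂) = atan2(-0.0238, 0.4315) = -3.152°.
λ₂ = 152.630° − 3.152° = 149.48°.

56.03°, 149.48°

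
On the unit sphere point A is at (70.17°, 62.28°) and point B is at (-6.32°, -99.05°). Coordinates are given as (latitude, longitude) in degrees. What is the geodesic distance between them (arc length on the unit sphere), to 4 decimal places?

2.0075

With latitudes φ₁ = 70.170°, φ₂ = -6.320° and longitude difference Δλ = -161.330°:
cos c = sin φ₁ sin φ₂ + cos φ₁ cos φ₂ cos Δλ = (0.9407)(-0.1101) + (0.3392)(0.9939)(-0.9474) = -0.42298,
so c = arccos(-0.42298) = 2.00753 rad.
On the unit sphere the arc length equals the central angle: 2.0075.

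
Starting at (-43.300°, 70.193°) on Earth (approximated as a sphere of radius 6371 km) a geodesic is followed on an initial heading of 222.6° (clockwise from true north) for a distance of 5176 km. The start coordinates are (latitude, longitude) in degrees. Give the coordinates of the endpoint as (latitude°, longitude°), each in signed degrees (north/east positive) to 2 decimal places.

-59.38°, -4.55°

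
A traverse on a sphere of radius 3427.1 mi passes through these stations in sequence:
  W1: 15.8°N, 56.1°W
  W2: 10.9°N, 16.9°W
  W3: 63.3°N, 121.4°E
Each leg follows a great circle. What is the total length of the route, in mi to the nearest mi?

8233 mi

Leg W1→W2: central angle 0.6702 rad, distance 2296.8 mi.
Leg W2→W3: central angle 1.7320 rad, distance 5935.7 mi.
Total: 2296.8 + 5935.7 ≈ 8233 mi.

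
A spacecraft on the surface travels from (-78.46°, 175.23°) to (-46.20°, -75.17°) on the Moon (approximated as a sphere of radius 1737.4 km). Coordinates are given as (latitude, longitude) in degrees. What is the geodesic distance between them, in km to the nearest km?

1475 km

With latitudes φ₁ = -78.460°, φ₂ = -46.200° and longitude difference Δλ = 109.600°:
Haversine: a = sin²(Δφ/2) + cos φ₁ cos φ₂ sin²(Δλ/2) = 0.0772 + (0.2001)(0.6921)(0.6677) = 0.16964.
Central angle c = 2·arcsin(√a) = 0.84902 rad.
Distance = R·c = 1737.4 × 0.8490 ≈ 1475 km.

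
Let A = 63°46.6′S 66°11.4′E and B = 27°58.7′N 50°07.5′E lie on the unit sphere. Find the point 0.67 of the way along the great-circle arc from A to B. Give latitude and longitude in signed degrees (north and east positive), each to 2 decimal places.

The central angle between A and B is δ = 1.6167 rad.
With f = 0.67, the slerp weights are sin((1−f)δ)/sin δ = 0.5091 and sin(fδ)/sin δ = 0.8844.
Weighted sum of the unit vectors: (0.5091)·(0.1784,0.4043,-0.8971) + (0.8844)·(0.5662,0.6777,0.4691) = (0.5915, 0.8052, -0.0418).
Converting back: φ = atan2(z, √(x²+y²)) = -2.40°, λ = atan2(y, x) = 53.70°.

-2.40°, 53.70°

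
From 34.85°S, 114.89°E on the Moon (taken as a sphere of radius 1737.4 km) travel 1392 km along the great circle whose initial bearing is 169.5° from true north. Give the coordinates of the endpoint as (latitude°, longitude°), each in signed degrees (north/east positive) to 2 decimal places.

Angular distance δ = d/R = 1392/1737.4 = 0.80120 rad; initial bearing θ = 2.9583 rad.
sin φ₂ = sin φ₁ cos δ + cos φ₁ sin δ cos θ = (-0.5714)(0.6958) + (0.8207)(0.7182)(-0.9833) = -0.9771, so φ₂ = -77.73°.
Δλ = atan2(sin θ sin δ cos φ₁, cos δ − sin φ₁ sin φ₂) = atan2(0.1074, 0.1375) = 37.999°.
λ₂ = 114.890° + 37.999° = 152.89°.

-77.73°, 152.89°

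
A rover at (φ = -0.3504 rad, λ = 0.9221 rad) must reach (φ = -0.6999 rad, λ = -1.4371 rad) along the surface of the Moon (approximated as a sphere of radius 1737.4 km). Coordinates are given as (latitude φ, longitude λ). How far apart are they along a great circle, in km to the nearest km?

3237 km

With latitudes φ₁ = -20.076°, φ₂ = -40.101° and longitude difference Δλ = -135.172°:
cos c = sin φ₁ sin φ₂ + cos φ₁ cos φ₂ cos Δλ = (-0.3433)(-0.6441) + (0.9392)(0.7649)(-0.7092) = -0.28841,
so c = arccos(-0.28841) = 1.86337 rad.
Distance = R·c = 1737.4 × 1.8634 ≈ 3237 km.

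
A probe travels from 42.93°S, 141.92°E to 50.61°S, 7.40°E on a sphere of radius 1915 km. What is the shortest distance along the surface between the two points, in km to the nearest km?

2621 km

Let φ₁ = -0.7493 rad, φ₂ = -0.8833 rad, and Δλ = -2.3478 rad.
cos c = sin φ₁ sin φ₂ + cos φ₁ cos φ₂ cos Δλ = (-0.6811)(-0.7728) + (0.7322)(0.6346)(-0.7012) = 0.20060,
so c = arccos(0.20060) = 1.36883 rad.
Distance = R·c = 1915 × 1.3688 ≈ 2621 km.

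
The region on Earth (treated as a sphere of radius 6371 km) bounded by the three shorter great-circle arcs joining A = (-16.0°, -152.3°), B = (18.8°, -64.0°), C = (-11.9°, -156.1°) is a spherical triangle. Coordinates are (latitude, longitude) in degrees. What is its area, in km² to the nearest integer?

3880027 km²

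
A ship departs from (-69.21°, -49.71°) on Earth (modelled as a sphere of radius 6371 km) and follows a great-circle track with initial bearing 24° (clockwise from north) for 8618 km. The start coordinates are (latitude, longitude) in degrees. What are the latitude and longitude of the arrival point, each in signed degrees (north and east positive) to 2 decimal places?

Angular distance δ = d/R = 8618/6371 = 1.35269 rad; initial bearing θ = 0.4189 rad.
sin φ₂ = sin φ₁ cos δ + cos φ₁ sin δ cos θ = (-0.9349)(0.2164) + (0.3549)(0.9763)(0.9135) = 0.1143, so φ₂ = 6.56°.
Δλ = atan2(sin θ sin δ cos φ₁, cos δ − sin φ₁ sin φ₂) = atan2(0.1409, 0.3232) = 23.561°.
λ₂ = -49.710° + 23.561° = -26.15°.

6.56°, -26.15°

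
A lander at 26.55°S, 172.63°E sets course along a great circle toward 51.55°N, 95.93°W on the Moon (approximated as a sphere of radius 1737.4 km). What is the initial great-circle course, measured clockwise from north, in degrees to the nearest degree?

42°

Δλ = 91.440° = 1.5959 rad.
y = sin Δλ · cos φ₂ = (0.9997)(0.6218) = 0.6216
x = cos φ₁ sin φ₂ − sin φ₁ cos φ₂ cos Δλ = (0.8945)(0.7832) − (-0.4470)(0.6218)(-0.0251) = 0.6936
θ = atan2(y, x) = 41.87°, so the bearing is 42°.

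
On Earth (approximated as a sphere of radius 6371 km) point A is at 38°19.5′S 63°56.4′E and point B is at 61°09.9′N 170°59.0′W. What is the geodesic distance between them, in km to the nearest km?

15514 km

With latitudes φ₁ = -38.325°, φ₂ = 61.165° and longitude difference Δλ = 125.077°:
cos c = sin φ₁ sin φ₂ + cos φ₁ cos φ₂ cos Δλ = (-0.6201)(0.8760) + (0.7845)(0.4823)(-0.5747) = -0.76067,
so c = arccos(-0.76067) = 2.43513 rad.
Distance = R·c = 6371 × 2.4351 ≈ 15514 km.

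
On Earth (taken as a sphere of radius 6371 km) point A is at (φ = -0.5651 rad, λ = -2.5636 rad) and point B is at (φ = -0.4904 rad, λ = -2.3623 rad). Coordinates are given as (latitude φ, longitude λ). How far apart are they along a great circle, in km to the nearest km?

1205 km

Let φ₁ = -0.5651 rad, φ₂ = -0.4904 rad, and Δλ = 0.2013 rad.
cos c = sin φ₁ sin φ₂ + cos φ₁ cos φ₂ cos Δλ = (-0.5355)(-0.4710) + (0.8445)(0.8821)(0.9798) = 0.98217,
so c = arccos(0.98217) = 0.18913 rad.
Distance = R·c = 6371 × 0.1891 ≈ 1205 km.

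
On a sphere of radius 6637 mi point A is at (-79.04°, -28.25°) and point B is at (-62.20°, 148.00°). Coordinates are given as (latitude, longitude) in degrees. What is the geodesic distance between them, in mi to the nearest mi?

With latitudes φ₁ = -79.040°, φ₂ = -62.200° and longitude difference Δλ = 176.250°:
cos c = sin φ₁ sin φ₂ + cos φ₁ cos φ₂ cos Δλ = (-0.9818)(-0.8846) + (0.1901)(0.4664)(-0.9979) = 0.77997,
so c = arccos(0.77997) = 0.67619 rad.
Distance = R·c = 6637 × 0.6762 ≈ 4488 mi.

4488 mi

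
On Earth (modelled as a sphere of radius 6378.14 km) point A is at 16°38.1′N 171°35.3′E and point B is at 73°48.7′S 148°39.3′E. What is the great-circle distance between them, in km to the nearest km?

Let φ₁ = 0.2903 rad, φ₂ = -1.2883 rad, and Δλ = -0.4003 rad.
cos c = sin φ₁ sin φ₂ + cos φ₁ cos φ₂ cos Δλ = (0.2863)(-0.9604) + (0.9581)(0.2788)(0.9210) = -0.02891,
so c = arccos(-0.02891) = 1.59971 rad.
Distance = R·c = 6378.14 × 1.5997 ≈ 10203 km.

10203 km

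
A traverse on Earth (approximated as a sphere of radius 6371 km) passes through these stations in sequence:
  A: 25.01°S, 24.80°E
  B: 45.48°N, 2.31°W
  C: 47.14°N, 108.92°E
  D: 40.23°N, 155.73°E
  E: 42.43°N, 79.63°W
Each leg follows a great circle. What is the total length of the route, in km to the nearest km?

Leg A→B: central angle 1.3035 rad, distance 8304.4 km.
Leg B→C: central angle 1.2133 rad, distance 7729.9 km.
Leg C→D: central angle 0.5937 rad, distance 3782.7 km.
Leg D→E: central angle 1.4551 rad, distance 9270.4 km.
Total: 8304.4 + 7729.9 + 3782.7 + 9270.4 ≈ 29087 km.

29087 km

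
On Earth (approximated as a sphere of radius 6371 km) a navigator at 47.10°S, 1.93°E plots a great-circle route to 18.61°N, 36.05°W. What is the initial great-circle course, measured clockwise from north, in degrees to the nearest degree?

323°

Δλ = -37.980° = -0.6629 rad.
y = sin Δλ · cos φ₂ = (-0.6154)(0.9477) = -0.5832
x = cos φ₁ sin φ₂ − sin φ₁ cos φ₂ cos Δλ = (0.6807)(0.3191) − (-0.7325)(0.9477)(0.7882) = 0.7645
θ = atan2(y, x) = -37.34°; adding 360° gives 323°.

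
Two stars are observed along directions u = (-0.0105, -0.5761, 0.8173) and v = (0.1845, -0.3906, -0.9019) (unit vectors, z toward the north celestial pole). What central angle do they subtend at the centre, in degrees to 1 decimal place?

u·v = -0.5140; |u| = 1.0000, |v| = 1.0000.
cos θ = (u·v)/(|u||v|) = -0.5140, so θ = 120.9°.

120.9°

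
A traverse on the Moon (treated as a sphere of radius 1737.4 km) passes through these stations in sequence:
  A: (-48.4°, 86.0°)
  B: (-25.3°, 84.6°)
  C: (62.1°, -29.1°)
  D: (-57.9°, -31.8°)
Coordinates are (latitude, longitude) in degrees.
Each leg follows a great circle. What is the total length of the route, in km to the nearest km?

8077 km

Leg A→B: central angle 0.4036 rad, distance 701.3 km.
Leg B→C: central angle 2.1504 rad, distance 3736.2 km.
Leg C→D: central angle 2.0947 rad, distance 3639.4 km.
Total: 701.3 + 3736.2 + 3639.4 ≈ 8077 km.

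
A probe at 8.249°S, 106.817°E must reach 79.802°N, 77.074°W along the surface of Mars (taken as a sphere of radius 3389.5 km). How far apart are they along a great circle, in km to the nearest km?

6414 km

Let φ₁ = -0.1440 rad, φ₂ = 1.3928 rad, and Δλ = 3.0737 rad.
cos c = sin φ₁ sin φ₂ + cos φ₁ cos φ₂ cos Δλ = (-0.1435)(0.9842) + (0.9897)(0.1771)(-0.9977) = -0.31602,
so c = arccos(-0.31602) = 1.89233 rad.
Distance = R·c = 3389.5 × 1.8923 ≈ 6414 km.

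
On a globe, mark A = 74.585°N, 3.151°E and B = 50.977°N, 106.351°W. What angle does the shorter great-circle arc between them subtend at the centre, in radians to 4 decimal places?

0.8051 rad

In radians: φ₁ = 1.3018, φ₂ = 0.8897, Δλ = -109.502° = -1.9112 rad.
cos c = sin φ₁ sin φ₂ + cos φ₁ cos φ₂ cos Δλ = (0.9640)(0.7769) + (0.2658)(0.6296)(-0.3338) = 0.69307,
so c = arccos(0.69307) = 0.80505 rad.
So the angular separation is 0.8051 rad.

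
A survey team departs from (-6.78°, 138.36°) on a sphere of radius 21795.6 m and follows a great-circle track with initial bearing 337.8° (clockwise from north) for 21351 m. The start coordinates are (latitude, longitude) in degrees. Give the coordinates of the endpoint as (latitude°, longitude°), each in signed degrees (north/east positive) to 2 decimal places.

44.23°, 112.40°

Angular distance δ = d/R = 21351/21795.6 = 0.97960 rad; initial bearing θ = 5.8957 rad.
sin φ₂ = sin φ₁ cos δ + cos φ₁ sin δ cos θ = (-0.1181)(0.5574) + (0.9930)(0.8303)(0.9259) = 0.6976, so φ₂ = 44.23°.
Δλ = atan2(sin θ sin δ cos φ₁, cos δ − sin φ₁ sin φ₂) = atan2(-0.3115, 0.6397) = -25.965°.
λ₂ = 138.360° − 25.965° = 112.40°.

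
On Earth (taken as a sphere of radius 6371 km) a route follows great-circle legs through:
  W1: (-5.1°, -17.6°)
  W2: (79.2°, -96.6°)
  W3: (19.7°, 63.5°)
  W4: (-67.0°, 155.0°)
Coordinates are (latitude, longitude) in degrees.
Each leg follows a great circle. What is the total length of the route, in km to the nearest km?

31369 km

Leg W1→W2: central angle 1.6225 rad, distance 10337.1 km.
Leg W2→W3: central angle 1.4048 rad, distance 8949.9 km.
Leg W3→W4: central angle 1.8964 rad, distance 12082.3 km.
Total: 10337.1 + 8949.9 + 12082.3 ≈ 31369 km.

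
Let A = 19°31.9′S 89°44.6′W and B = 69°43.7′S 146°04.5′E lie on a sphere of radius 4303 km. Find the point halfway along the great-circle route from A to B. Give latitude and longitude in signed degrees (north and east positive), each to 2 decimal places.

-57.81°, -110.71°

The central angle between A and B is δ = 1.4403 rad.
With f = 0.5, the slerp weights are sin((1−f)δ)/sin δ = 0.6651 and sin(fδ)/sin δ = 0.6651.
Weighted sum of the unit vectors: (0.6651)·(0.0042,-0.9424,-0.3343) + (0.6651)·(-0.2875,0.1934,-0.9381) = (-0.1884, -0.4982, -0.8463).
Converting back: φ = atan2(z, √(x²+y²)) = -57.81°, λ = atan2(y, x) = -110.71°.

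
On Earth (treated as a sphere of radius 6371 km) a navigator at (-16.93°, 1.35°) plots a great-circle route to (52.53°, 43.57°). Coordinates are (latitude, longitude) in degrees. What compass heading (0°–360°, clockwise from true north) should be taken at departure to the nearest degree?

25°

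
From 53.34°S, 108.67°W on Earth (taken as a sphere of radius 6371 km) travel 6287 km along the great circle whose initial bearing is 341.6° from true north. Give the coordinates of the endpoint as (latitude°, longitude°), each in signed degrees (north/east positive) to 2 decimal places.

Angular distance δ = d/R = 6287/6371 = 0.98682 rad; initial bearing θ = 5.9620 rad.
sin φ₂ = sin φ₁ cos δ + cos φ₁ sin δ cos θ = (-0.8022)(0.5513) + (0.5971)(0.8343)(0.9489) = 0.0304, so φ₂ = 1.74°.
Δλ = atan2(sin θ sin δ cos φ₁, cos δ − sin φ₁ sin φ₂) = atan2(-0.1572, 0.5757) = -15.275°.
λ₂ = -108.670° − 15.275° = -123.95°.

1.74°, -123.95°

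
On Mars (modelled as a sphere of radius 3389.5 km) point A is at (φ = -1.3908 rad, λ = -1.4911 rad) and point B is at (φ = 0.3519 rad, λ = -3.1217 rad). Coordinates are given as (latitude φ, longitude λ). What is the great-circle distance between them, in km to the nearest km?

Let φ₁ = -1.3908 rad, φ₂ = 0.3519 rad, and Δλ = -1.6306 rad.
cos c = sin φ₁ sin φ₂ + cos φ₁ cos φ₂ cos Δλ = (-0.9838)(0.3447) + (0.1790)(0.9387)(-0.0598) = -0.34916,
so c = arccos(-0.34916) = 1.92747 rad.
Distance = R·c = 3389.5 × 1.9275 ≈ 6533 km.

6533 km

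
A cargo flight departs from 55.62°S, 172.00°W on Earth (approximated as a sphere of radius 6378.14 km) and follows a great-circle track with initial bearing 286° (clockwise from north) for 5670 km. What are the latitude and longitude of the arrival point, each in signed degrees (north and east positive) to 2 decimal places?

-23.53°, 133.51°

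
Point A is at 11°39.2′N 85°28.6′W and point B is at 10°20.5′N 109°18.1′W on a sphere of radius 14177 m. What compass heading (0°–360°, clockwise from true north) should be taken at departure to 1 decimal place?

Δλ = -23.825° = -0.4158 rad.
y = sin Δλ · cos φ₂ = (-0.4039)(0.9838) = -0.3974
x = cos φ₁ sin φ₂ − sin φ₁ cos φ₂ cos Δλ = (0.9794)(0.1795) − (0.2020)(0.9838)(0.9148) = -0.0060
θ = atan2(y, x) = -90.86°; adding 360° gives 269.1°.

269.1°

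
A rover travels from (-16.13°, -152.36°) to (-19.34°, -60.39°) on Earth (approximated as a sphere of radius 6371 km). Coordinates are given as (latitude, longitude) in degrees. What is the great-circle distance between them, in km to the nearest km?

9620 km

With latitudes φ₁ = -16.130°, φ₂ = -19.340° and longitude difference Δλ = 91.970°:
Haversine: a = sin²(Δφ/2) + cos φ₁ cos φ₂ sin²(Δλ/2) = 0.0008 + (0.9606)(0.9436)(0.5172) = 0.46958.
Central angle c = 2·arcsin(√a) = 1.50991 rad.
Distance = R·c = 6371 × 1.5099 ≈ 9620 km.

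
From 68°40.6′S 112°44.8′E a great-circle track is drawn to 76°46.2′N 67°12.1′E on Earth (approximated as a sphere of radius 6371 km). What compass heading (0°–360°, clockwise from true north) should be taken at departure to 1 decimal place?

342.0°

With φ₁ = -1.1986, φ₂ = 1.3399, Δλ = -0.7949 rad, the forward-azimuth formula gives
θ = atan2( sin Δλ cos φ₂ , cos φ₁ sin φ₂ − sin φ₁ cos φ₂ cos Δλ ) = atan2(-0.1634, 0.5033) = -17.98°.
Adding 360° brings this into [0°, 360°): 342.0°.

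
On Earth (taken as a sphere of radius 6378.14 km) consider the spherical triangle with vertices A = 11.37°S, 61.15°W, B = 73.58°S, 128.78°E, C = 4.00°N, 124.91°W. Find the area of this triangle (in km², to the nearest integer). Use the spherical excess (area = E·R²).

52645078 km²

Side lengths (central angles): a = 1.7174, b = 1.1388, c = 1.6548 rad; semiperimeter s = 2.2555.
By l'Huilier's theorem, tan(E/4) = √[tan(s/2) tan((s−a)/2) tan((s−b)/2) tan((s−c)/2)], giving spherical excess E = 1.2941 rad.
Area = E·R² = 1.2941 × (6378.14)² ≈ 52645078 km².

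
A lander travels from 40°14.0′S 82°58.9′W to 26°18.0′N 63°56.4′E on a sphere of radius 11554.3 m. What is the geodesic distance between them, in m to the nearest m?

30103 m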